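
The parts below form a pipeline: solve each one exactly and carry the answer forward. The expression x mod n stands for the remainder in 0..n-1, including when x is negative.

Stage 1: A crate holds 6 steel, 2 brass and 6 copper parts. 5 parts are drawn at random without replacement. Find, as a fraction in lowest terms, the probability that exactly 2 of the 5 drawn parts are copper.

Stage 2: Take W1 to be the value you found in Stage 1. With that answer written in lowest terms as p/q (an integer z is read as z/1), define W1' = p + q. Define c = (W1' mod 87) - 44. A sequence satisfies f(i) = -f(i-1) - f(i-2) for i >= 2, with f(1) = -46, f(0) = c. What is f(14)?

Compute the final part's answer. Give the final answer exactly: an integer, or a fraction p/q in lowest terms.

61

Stage 1: total draws C(14,5) = 2002; favorable C(6,2)*C(8,3) = 840; P = 60/143; answer 60/143
Stage 2: W1 = 60/143; threaded value p + q = 203; c = -15; f(2) = -1*(-46) - 1*(-15) = 61; iterating: f(2)=61, f(3)=-15, f(4)=-46, f(5)=61, f(6)=-15, f(7)=-46, f(8)=61, f(9)=-15, f(10)=-46, f(11)=61, f(12)=-15, f(13)=-46, f(14)=61; answer 61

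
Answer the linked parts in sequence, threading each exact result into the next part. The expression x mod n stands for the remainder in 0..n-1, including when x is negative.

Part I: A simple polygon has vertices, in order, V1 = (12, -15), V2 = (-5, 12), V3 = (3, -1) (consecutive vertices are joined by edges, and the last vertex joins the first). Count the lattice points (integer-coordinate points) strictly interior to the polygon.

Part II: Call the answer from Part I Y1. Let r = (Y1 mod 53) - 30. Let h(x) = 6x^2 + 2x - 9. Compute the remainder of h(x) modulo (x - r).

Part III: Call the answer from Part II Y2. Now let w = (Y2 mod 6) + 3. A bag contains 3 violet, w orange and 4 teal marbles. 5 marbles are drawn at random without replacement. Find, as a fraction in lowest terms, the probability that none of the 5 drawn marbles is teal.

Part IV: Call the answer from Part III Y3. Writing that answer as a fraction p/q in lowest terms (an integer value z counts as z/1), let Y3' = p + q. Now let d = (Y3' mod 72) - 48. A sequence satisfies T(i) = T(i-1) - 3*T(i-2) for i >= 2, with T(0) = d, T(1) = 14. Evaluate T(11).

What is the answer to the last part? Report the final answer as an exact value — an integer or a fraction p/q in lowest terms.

5867

Part I: cross terms: (12*12 - -5*-15)=69, (-5*-1 - 3*12)=-31, (3*-15 - 12*-1)=-33; twice the area = |5| = 5; area = 5/2; boundary points = 1 + 1 + 1 = 3; strictly interior points = area - boundary/2 + 1 = 2; answer 2
Part II: Y1 = 2; r = -28; remainder = value at the root: 6*(-28)^2 + 2*(-28)^1 - 9 = (4704) + (-56) + (-9) = 4639; answer 4639
Part III: Y2 = 4639; w = 4; total draws C(11,5) = 462; favorable C(7,5) = 21; P = 1/22; answer 1/22
Part IV: Y3 = 1/22; threaded value p + q = 23; d = -25; T(2) = 1*(14) - 3*(-25) = 89; iterating: T(2)=89, T(3)=47, T(4)=-220, T(5)=-361, T(6)=299, T(7)=1382, T(8)=485, T(9)=-3661, T(10)=-5116, T(11)=5867; answer 5867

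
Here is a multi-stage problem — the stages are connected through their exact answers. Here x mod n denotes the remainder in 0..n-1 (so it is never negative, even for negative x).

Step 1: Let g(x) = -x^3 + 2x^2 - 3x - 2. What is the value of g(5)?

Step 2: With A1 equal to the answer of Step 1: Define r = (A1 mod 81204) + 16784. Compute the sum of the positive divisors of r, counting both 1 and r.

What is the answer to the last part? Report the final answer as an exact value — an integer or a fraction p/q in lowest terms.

244800

Step 1: -1*(5)^3 + 2*(5)^2 - 3*(5)^1 - 2 = (-125) + (50) + (-15) + (-2) = -92; answer -92
Step 2: A1 = -92; r = 97896; 97896 = 2^3 * 3 * 4079; sigma = (1 + 2 + 4 + 8) * (1 + 3) * (1 + 4079) = 15 * 4 * 4080 = 244800; answer 244800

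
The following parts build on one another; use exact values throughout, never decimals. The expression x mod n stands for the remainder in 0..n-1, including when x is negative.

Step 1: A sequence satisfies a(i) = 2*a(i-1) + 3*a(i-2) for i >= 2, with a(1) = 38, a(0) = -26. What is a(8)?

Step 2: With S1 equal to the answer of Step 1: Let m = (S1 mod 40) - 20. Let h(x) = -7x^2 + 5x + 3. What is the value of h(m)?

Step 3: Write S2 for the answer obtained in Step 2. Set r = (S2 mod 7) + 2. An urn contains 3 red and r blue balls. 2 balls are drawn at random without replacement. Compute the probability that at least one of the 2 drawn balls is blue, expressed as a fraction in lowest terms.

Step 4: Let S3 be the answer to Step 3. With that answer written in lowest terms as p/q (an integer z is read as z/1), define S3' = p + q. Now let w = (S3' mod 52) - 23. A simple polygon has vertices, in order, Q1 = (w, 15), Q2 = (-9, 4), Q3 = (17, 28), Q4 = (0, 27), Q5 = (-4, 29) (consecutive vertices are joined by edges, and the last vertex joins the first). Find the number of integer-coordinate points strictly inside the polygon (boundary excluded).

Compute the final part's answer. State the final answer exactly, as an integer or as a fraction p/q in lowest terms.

333

Step 1: a(2) = 2*(38) + 3*(-26) = -2; iterating: a(2)=-2, a(3)=110, a(4)=214, a(5)=758, a(6)=2158, a(7)=6590, a(8)=19654; answer 19654
Step 2: S1 = 19654; m = -6; -7*(-6)^2 + 5*(-6)^1 + 3 = (-252) + (-30) + (3) = -279; answer -279
Step 3: S2 = -279; r = 3; total draws C(6,2) = 15; complement C(3,2) = 3; favorable 15 - 3 = 12; P = 4/5; answer 4/5
Step 4: S3 = 4/5; threaded value p + q = 9; w = -14; cross terms: (-14*4 - -9*15)=79, (-9*28 - 17*4)=-320, (17*27 - 0*28)=459, (0*29 - -4*27)=108, (-4*15 - -14*29)=346; twice the area = |672| = 672; area = 336; boundary points = 1 + 2 + 1 + 2 + 2 = 8; strictly interior points = area - boundary/2 + 1 = 333; answer 333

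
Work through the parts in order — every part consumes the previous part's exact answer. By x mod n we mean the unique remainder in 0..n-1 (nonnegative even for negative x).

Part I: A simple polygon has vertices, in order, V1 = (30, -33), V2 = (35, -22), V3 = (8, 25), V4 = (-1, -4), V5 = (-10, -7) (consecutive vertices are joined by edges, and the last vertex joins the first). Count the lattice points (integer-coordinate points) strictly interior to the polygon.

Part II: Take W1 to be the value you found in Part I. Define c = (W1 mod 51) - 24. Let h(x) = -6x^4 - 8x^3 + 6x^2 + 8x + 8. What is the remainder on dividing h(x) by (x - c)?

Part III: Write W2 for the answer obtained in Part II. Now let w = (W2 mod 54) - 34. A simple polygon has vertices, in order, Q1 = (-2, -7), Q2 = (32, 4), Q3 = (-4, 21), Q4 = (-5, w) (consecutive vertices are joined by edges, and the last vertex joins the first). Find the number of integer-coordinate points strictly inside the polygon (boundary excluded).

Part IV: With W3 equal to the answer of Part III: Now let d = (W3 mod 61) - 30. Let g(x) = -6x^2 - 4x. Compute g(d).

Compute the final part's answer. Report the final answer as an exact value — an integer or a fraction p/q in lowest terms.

Part I: cross terms: (30*-22 - 35*-33)=495, (35*25 - 8*-22)=1051, (8*-4 - -1*25)=-7, (-1*-7 - -10*-4)=-33, (-10*-33 - 30*-7)=540; twice the area = |2046| = 2046; area = 1023; boundary points = 1 + 1 + 1 + 3 + 2 = 8; strictly interior points = area - boundary/2 + 1 = 1020; answer 1020
Part II: W1 = 1020; c = -24; remainder = value at the root: -6*(-24)^4 - 8*(-24)^3 + 6*(-24)^2 + 8*(-24)^1 + 8 = (-1990656) + (110592) + (3456) + (-192) + (8) = -1876792; answer -1876792
Part III: W2 = -1876792; w = -2; cross terms: (-2*4 - 32*-7)=216, (32*21 - -4*4)=688, (-4*-2 - -5*21)=113, (-5*-7 - -2*-2)=31; twice the area = |1048| = 1048; area = 524; boundary points = 1 + 1 + 1 + 1 = 4; strictly interior points = area - boundary/2 + 1 = 523; answer 523
Part IV: W3 = 523; d = 5; -6*(5)^2 - 4*(5)^1 = (-150) + (-20) = -170; answer -170

-170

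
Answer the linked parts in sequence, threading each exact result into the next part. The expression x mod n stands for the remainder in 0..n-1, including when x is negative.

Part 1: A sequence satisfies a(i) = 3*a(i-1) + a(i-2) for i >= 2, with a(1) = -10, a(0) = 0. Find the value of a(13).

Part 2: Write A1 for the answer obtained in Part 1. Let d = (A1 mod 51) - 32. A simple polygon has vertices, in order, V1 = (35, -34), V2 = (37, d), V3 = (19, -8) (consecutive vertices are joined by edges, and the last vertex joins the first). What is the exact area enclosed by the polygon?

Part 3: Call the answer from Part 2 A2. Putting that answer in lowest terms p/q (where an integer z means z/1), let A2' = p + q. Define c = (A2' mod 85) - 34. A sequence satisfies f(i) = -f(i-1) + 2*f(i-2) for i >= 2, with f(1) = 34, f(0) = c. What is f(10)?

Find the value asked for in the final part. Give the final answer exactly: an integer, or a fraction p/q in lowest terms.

-3044

Part 1: a(2) = 3*(-10) + 1*(0) = -30; iterating: a(2)=-30, a(3)=-100, a(4)=-330, a(5)=-1090, a(6)=-3600, a(7)=-11890, a(8)=-39270, a(9)=-129700, a(10)=-428370, a(11)=-1414810, a(12)=-4672800, a(13)=-15433210; answer -15433210
Part 2: A1 = -15433210; d = -30; cross terms: (35*-30 - 37*-34)=208, (37*-8 - 19*-30)=274, (19*-34 - 35*-8)=-366; twice the area = |116| = 116; area = 58; answer 58
Part 3: A2 = 58; threaded value p + q = 59; c = 25; f(2) = -1*(34) + 2*(25) = 16; iterating: f(2)=16, f(3)=52, f(4)=-20, f(5)=124, f(6)=-164, f(7)=412, f(8)=-740, f(9)=1564, f(10)=-3044; answer -3044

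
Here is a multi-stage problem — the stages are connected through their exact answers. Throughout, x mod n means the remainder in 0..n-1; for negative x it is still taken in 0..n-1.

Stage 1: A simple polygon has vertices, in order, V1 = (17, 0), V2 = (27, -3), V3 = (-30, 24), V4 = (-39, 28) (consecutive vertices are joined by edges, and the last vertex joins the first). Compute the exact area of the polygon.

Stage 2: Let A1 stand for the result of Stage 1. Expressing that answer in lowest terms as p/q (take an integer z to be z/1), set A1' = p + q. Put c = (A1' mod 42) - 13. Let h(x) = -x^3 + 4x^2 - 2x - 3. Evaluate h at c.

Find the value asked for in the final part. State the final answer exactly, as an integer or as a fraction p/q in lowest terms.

Stage 1: cross terms: (17*-3 - 27*0)=-51, (27*24 - -30*-3)=558, (-30*28 - -39*24)=96, (-39*0 - 17*28)=-476; twice the area = |127| = 127; area = 127/2; answer 127/2
Stage 2: A1 = 127/2; threaded value p + q = 129; c = -10; -1*(-10)^3 + 4*(-10)^2 - 2*(-10)^1 - 3 = (1000) + (400) + (20) + (-3) = 1417; answer 1417

1417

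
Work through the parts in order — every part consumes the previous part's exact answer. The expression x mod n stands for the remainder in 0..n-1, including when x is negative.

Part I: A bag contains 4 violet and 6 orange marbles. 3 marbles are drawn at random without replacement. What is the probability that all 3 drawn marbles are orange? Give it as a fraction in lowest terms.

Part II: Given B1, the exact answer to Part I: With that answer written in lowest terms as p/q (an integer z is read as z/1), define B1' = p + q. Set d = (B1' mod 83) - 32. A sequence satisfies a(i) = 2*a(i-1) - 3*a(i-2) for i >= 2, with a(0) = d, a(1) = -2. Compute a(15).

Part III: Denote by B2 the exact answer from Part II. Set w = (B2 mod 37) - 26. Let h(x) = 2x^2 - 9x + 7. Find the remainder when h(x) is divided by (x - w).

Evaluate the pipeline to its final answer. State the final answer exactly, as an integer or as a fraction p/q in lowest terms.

Part I: total draws C(10,3) = 120; favorable C(6,3) = 20; P = 1/6; answer 1/6
Part II: B1 = 1/6; threaded value p + q = 7; d = -25; a(2) = 2*(-2) - 3*(-25) = 71; iterating: a(2)=71, a(3)=148, a(4)=83, a(5)=-278, a(6)=-805, a(7)=-776, a(8)=863, a(9)=4054, a(10)=5519, a(11)=-1124, a(12)=-18805, a(13)=-34238, a(14)=-12061, a(15)=78592; answer 78592
Part III: B2 = 78592; w = -22; remainder = value at the root: 2*(-22)^2 - 9*(-22)^1 + 7 = (968) + (198) + (7) = 1173; answer 1173

1173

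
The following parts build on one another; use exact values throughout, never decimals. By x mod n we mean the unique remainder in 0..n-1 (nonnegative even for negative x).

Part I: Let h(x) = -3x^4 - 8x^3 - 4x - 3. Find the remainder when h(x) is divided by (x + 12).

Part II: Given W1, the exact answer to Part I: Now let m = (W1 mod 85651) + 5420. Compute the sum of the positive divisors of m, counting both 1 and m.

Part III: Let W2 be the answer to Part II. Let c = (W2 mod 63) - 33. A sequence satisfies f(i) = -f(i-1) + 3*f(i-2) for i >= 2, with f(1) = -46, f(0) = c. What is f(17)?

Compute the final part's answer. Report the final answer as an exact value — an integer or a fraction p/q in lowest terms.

Part I: remainder = value at the root: -3*(-12)^4 - 8*(-12)^3 - 4*(-12)^1 - 3 = (-62208) + (13824) + (48) + (-3) = -48339; answer -48339
Part II: W1 = -48339; m = 42732; 42732 = 2^2 * 3^2 * 1187; sigma = (1 + 2 + 4) * (1 + 3 + 9) * (1 + 1187) = 7 * 13 * 1188 = 108108; answer 108108
Part III: W2 = 108108; c = -33; f(2) = -1*(-46) + 3*(-33) = -53; iterating: f(2)=-53, f(3)=-85, f(4)=-74, f(5)=-181, f(6)=-41, f(7)=-502, f(8)=379, f(9)=-1885, f(10)=3022, f(11)=-8677, f(12)=17743, f(13)=-43774, f(14)=97003, f(15)=-228325, f(16)=519334, f(17)=-1204309; answer -1204309

-1204309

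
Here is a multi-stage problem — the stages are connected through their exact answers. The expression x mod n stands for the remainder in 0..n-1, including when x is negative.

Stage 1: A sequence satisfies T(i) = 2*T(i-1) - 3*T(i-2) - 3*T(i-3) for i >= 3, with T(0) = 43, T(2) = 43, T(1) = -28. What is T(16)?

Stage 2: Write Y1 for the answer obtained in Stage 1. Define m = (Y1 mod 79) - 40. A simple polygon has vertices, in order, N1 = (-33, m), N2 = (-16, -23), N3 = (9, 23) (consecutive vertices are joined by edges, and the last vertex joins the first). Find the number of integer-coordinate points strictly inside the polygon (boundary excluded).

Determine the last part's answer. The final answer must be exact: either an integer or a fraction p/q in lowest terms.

1128

Stage 1: T(3) = 2*(43) - 3*(-28) - 3*(43) = 41; iterating: T(3)=41, T(4)=37, T(5)=-178, T(6)=-590, T(7)=-757, T(8)=790, T(9)=5621, T(10)=11143, T(11)=3053, T(12)=-44186, T(13)=-130960, T(14)=-138521, T(15)=248396, T(16)=1305235; answer 1305235
Stage 2: Y1 = 1305235; m = 36; cross terms: (-33*-23 - -16*36)=1335, (-16*23 - 9*-23)=-161, (9*36 - -33*23)=1083; twice the area = |2257| = 2257; area = 2257/2; boundary points = 1 + 1 + 1 = 3; strictly interior points = area - boundary/2 + 1 = 1128; answer 1128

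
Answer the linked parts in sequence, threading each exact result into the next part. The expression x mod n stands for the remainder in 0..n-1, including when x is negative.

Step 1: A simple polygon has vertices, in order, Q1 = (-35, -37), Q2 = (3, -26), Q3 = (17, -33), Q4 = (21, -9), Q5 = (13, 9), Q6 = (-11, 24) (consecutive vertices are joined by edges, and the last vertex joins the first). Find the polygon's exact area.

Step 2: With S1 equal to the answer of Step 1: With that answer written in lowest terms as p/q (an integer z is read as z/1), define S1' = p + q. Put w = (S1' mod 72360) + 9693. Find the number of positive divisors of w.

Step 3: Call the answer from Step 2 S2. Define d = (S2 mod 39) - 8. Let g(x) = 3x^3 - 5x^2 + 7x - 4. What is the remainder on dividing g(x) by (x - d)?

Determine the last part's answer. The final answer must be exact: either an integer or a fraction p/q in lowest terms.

Step 1: cross terms: (-35*-26 - 3*-37)=1021, (3*-33 - 17*-26)=343, (17*-9 - 21*-33)=540, (21*9 - 13*-9)=306, (13*24 - -11*9)=411, (-11*-37 - -35*24)=1247; twice the area = |3868| = 3868; area = 1934; answer 1934
Step 2: S1 = 1934; threaded value p + q = 1935; w = 11628; 11628 = 2^2 * 3^2 * 17 * 19; number of divisors = (2+1) * (2+1) * (1+1) * (1+1) = 36; answer 36
Step 3: S2 = 36; d = 28; remainder = value at the root: 3*(28)^3 - 5*(28)^2 + 7*(28)^1 - 4 = (65856) + (-3920) + (196) + (-4) = 62128; answer 62128

62128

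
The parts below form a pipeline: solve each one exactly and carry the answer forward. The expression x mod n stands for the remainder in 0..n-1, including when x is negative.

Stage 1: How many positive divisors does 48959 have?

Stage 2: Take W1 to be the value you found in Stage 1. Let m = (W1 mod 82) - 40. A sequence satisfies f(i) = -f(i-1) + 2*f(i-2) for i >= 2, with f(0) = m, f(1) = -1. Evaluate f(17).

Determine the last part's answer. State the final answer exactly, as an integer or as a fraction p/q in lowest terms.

1529149

Stage 1: 48959 = 173 * 283; number of divisors = (1+1) * (1+1) = 4; answer 4
Stage 2: W1 = 4; m = -36; f(2) = -1*(-1) + 2*(-36) = -71; iterating: f(2)=-71, f(3)=69, f(4)=-211, f(5)=349, f(6)=-771, f(7)=1469, f(8)=-3011, f(9)=5949, f(10)=-11971, f(11)=23869, f(12)=-47811, f(13)=95549, f(14)=-191171, f(15)=382269, f(16)=-764611, f(17)=1529149; answer 1529149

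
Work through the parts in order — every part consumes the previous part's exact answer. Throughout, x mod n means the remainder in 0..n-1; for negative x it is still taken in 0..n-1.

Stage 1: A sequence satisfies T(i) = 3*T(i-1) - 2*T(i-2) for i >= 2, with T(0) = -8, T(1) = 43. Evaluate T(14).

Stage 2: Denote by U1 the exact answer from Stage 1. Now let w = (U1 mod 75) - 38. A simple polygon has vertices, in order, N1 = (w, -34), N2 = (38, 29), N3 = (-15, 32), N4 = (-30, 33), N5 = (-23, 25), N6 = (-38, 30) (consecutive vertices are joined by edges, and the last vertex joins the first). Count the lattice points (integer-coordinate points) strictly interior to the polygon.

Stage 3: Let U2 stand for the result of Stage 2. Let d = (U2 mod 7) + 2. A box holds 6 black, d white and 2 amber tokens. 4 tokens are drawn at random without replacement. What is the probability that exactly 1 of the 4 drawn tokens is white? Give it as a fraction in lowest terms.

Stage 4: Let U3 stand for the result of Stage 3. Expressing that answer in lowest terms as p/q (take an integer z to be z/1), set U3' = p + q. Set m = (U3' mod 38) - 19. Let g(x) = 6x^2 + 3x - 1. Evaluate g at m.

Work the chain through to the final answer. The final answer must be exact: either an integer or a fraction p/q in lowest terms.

Stage 1: T(2) = 3*(43) - 2*(-8) = 145; iterating: T(2)=145, T(3)=349, T(4)=757, T(5)=1573, T(6)=3205, T(7)=6469, T(8)=12997, T(9)=26053, T(10)=52165, T(11)=104389, T(12)=208837, T(13)=417733, T(14)=835525; answer 835525
Stage 2: U1 = 835525; w = -13; cross terms: (-13*29 - 38*-34)=915, (38*32 - -15*29)=1651, (-15*33 - -30*32)=465, (-30*25 - -23*33)=9, (-23*30 - -38*25)=260, (-38*-34 - -13*30)=1682; twice the area = |4982| = 4982; area = 2491; boundary points = 3 + 1 + 1 + 1 + 5 + 1 = 12; strictly interior points = area - boundary/2 + 1 = 2486; answer 2486
Stage 3: U2 = 2486; d = 3; total draws C(11,4) = 330; favorable C(3,1)*C(8,3) = 168; P = 28/55; answer 28/55
Stage 4: U3 = 28/55; threaded value p + q = 83; m = -12; 6*(-12)^2 + 3*(-12)^1 - 1 = (864) + (-36) + (-1) = 827; answer 827

827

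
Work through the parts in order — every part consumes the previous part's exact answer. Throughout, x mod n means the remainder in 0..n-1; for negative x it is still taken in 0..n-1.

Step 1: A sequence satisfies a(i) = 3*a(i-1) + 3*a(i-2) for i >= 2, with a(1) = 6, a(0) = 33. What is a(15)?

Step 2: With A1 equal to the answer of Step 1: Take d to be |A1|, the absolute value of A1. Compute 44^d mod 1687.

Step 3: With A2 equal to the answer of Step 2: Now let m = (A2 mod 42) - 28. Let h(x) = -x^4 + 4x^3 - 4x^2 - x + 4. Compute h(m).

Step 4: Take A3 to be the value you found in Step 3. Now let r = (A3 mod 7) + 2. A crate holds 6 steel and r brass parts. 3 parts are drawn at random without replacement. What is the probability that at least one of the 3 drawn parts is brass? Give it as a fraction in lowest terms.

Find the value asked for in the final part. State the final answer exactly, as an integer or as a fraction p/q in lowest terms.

5/6

Step 1: a(2) = 3*(6) + 3*(33) = 117; iterating: a(2)=117, a(3)=369, a(4)=1458, a(5)=5481, a(6)=20817, a(7)=78894, a(8)=299133, a(9)=1134081, a(10)=4299642, a(11)=16301169, a(12)=61802433, a(13)=234310806, a(14)=888339717, a(15)=3367951569; answer 3367951569
Step 2: A1 = 3367951569; d = 3367951569; squarings mod 1687: 44^1=44, 44^2=249, 44^4=1269, 44^8=963, 44^16=1206, 44^32=242, 44^64=1206, 44^128=242, 44^256=1206, 44^512=242, 44^1024=1206, 44^2048=242, 44^4096=1206, 44^8192=242, 44^16384=1206, 44^32768=242, 44^65536=1206, 44^131072=242, 44^262144=1206, 44^524288=242, 44^1048576=1206, 44^2097152=242, 44^4194304=1206, 44^8388608=242, 44^16777216=1206, 44^33554432=242, 44^67108864=1206, 44^134217728=242, 44^268435456=1206, 44^536870912=242, 44^1073741824=1206, 44^2147483648=242; 44^3367951569 = 44^1 * 44^16 * 44^64 * 44^128 * 44^1024 * 44^2048 * 44^4096 * 44^16384 * 44^32768 * 44^131072 * 44^262144 * 44^524288 * 44^1048576 * 44^2097152 * 44^8388608 * 44^134217728 * 44^1073741824 * 44^2147483648 = 526 (mod 1687); answer 526
Step 3: A2 = 526; m = -6; -1*(-6)^4 + 4*(-6)^3 - 4*(-6)^2 - 1*(-6)^1 + 4 = (-1296) + (-864) + (-144) + (6) + (4) = -2294; answer -2294
Step 4: A3 = -2294; r = 4; total draws C(10,3) = 120; complement C(6,3) = 20; favorable 120 - 20 = 100; P = 5/6; answer 5/6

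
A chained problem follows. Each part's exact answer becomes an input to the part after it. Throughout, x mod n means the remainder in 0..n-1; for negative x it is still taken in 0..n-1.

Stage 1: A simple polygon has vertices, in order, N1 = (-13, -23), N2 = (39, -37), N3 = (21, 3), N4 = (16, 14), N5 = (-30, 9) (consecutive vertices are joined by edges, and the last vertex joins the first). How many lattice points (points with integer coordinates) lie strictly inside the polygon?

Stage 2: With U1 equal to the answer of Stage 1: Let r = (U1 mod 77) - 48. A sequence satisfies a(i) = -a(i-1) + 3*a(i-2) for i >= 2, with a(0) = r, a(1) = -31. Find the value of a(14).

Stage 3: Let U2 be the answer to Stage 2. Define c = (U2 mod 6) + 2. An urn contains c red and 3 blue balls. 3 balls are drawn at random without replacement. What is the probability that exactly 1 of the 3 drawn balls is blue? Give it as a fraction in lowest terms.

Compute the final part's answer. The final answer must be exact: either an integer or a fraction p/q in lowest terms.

15/28

Stage 1: cross terms: (-13*-37 - 39*-23)=1378, (39*3 - 21*-37)=894, (21*14 - 16*3)=246, (16*9 - -30*14)=564, (-30*-23 - -13*9)=807; twice the area = |3889| = 3889; area = 3889/2; boundary points = 2 + 2 + 1 + 1 + 1 = 7; strictly interior points = area - boundary/2 + 1 = 1942; answer 1942
Stage 2: U1 = 1942; r = -31; a(2) = -1*(-31) + 3*(-31) = -62; iterating: a(2)=-62, a(3)=-31, a(4)=-155, a(5)=62, a(6)=-527, a(7)=713, a(8)=-2294, a(9)=4433, a(10)=-11315, a(11)=24614, a(12)=-58559, a(13)=132401, a(14)=-308078; answer -308078
Stage 3: U2 = -308078; c = 6; total draws C(9,3) = 84; favorable C(3,1)*C(6,2) = 45; P = 15/28; answer 15/28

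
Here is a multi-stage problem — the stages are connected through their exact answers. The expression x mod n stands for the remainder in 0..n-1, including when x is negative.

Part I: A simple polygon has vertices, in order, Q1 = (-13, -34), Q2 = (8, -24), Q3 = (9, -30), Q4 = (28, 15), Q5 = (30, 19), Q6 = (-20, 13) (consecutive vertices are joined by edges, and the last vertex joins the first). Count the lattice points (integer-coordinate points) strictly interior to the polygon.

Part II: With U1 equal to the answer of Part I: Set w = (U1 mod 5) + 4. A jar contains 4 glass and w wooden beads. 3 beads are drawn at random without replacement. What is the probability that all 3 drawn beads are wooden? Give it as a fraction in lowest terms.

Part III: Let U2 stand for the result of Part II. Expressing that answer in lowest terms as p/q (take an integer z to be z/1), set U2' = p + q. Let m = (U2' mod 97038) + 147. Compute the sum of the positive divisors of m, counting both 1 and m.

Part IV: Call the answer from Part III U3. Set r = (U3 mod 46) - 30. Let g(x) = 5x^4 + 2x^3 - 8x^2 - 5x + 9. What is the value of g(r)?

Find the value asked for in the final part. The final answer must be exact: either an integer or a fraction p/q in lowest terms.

Part I: cross terms: (-13*-24 - 8*-34)=584, (8*-30 - 9*-24)=-24, (9*15 - 28*-30)=975, (28*19 - 30*15)=82, (30*13 - -20*19)=770, (-20*-34 - -13*13)=849; twice the area = |3236| = 3236; area = 1618; boundary points = 1 + 1 + 1 + 2 + 2 + 1 = 8; strictly interior points = area - boundary/2 + 1 = 1615; answer 1615
Part II: U1 = 1615; w = 4; total draws C(8,3) = 56; favorable C(4,3) = 4; P = 1/14; answer 1/14
Part III: U2 = 1/14; threaded value p + q = 15; m = 162; 162 = 2 * 3^4; sigma = (1 + 2) * (1 + 3 + 9 + 27 + 81) = 3 * 121 = 363; answer 363
Part IV: U3 = 363; r = 11; 5*(11)^4 + 2*(11)^3 - 8*(11)^2 - 5*(11)^1 + 9 = (73205) + (2662) + (-968) + (-55) + (9) = 74853; answer 74853

74853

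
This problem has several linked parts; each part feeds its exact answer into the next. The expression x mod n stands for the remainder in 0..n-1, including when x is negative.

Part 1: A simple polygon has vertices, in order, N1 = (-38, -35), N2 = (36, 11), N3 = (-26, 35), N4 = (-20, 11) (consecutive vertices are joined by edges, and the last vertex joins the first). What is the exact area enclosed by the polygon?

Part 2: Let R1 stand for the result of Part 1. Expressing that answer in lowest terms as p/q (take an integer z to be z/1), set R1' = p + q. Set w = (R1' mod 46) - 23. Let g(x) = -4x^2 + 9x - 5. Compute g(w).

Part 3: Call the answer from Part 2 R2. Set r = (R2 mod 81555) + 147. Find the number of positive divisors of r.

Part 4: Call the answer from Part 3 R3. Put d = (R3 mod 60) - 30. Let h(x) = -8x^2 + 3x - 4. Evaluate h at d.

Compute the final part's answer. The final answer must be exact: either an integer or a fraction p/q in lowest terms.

-5490

Part 1: cross terms: (-38*11 - 36*-35)=842, (36*35 - -26*11)=1546, (-26*11 - -20*35)=414, (-20*-35 - -38*11)=1118; twice the area = |3920| = 3920; area = 1960; answer 1960
Part 2: R1 = 1960; threaded value p + q = 1961; w = 6; -4*(6)^2 + 9*(6)^1 - 5 = (-144) + (54) + (-5) = -95; answer -95
Part 3: R2 = -95; r = 81607; 81607 = 79 * 1033; number of divisors = (1+1) * (1+1) = 4; answer 4
Part 4: R3 = 4; d = -26; -8*(-26)^2 + 3*(-26)^1 - 4 = (-5408) + (-78) + (-4) = -5490; answer -5490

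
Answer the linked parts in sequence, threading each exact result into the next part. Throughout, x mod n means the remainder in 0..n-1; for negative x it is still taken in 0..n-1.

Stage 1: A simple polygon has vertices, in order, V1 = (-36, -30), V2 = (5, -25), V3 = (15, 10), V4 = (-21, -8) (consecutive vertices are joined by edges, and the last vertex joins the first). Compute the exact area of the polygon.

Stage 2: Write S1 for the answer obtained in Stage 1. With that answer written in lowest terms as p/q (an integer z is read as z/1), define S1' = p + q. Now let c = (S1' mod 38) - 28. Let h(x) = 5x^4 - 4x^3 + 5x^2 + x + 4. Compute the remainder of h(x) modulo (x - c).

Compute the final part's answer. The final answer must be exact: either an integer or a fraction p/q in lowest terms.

Stage 1: cross terms: (-36*-25 - 5*-30)=1050, (5*10 - 15*-25)=425, (15*-8 - -21*10)=90, (-21*-30 - -36*-8)=342; twice the area = |1907| = 1907; area = 1907/2; answer 1907/2
Stage 2: S1 = 1907/2; threaded value p + q = 1909; c = -19; remainder = value at the root: 5*(-19)^4 - 4*(-19)^3 + 5*(-19)^2 + 1*(-19)^1 + 4 = (651605) + (27436) + (1805) + (-19) + (4) = 680831; answer 680831

680831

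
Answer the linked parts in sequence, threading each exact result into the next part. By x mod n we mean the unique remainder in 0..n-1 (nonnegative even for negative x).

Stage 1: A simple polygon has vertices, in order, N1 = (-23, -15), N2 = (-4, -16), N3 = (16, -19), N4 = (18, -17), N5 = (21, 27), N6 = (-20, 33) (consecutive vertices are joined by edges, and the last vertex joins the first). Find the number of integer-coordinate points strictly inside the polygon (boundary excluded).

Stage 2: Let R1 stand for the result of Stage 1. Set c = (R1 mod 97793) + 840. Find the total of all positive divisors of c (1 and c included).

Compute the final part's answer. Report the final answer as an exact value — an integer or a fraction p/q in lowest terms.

2880

Stage 1: cross terms: (-23*-16 - -4*-15)=308, (-4*-19 - 16*-16)=332, (16*-17 - 18*-19)=70, (18*27 - 21*-17)=843, (21*33 - -20*27)=1233, (-20*-15 - -23*33)=1059; twice the area = |3845| = 3845; area = 3845/2; boundary points = 1 + 1 + 2 + 1 + 1 + 3 = 9; strictly interior points = area - boundary/2 + 1 = 1919; answer 1919
Stage 2: R1 = 1919; c = 2759; 2759 = 31 * 89; sigma = (1 + 31) * (1 + 89) = 32 * 90 = 2880; answer 2880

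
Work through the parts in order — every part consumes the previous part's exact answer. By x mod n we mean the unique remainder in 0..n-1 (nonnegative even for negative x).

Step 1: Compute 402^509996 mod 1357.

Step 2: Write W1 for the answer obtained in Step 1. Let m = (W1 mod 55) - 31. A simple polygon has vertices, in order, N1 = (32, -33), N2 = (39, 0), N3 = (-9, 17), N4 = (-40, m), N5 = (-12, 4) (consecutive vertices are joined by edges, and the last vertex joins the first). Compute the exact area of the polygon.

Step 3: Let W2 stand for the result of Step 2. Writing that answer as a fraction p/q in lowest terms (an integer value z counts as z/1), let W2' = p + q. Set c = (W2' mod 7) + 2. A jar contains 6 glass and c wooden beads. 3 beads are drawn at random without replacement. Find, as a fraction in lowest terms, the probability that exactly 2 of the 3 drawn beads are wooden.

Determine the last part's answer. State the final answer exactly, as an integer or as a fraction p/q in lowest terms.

63/143

Step 1: squarings mod 1357: 402^1=402, 402^2=121, 402^4=1071, 402^8=376, 402^16=248, 402^32=439, 402^64=27, 402^128=729, 402^256=854, 402^512=607, 402^1024=702, 402^2048=213, 402^4096=588, 402^8192=1066, 402^16384=547, 402^32768=669, 402^65536=1108, 402^131072=936, 402^262144=831; 402^509996 = 402^4 * 402^8 * 402^32 * 402^2048 * 402^16384 * 402^32768 * 402^65536 * 402^131072 * 402^262144 = 3 (mod 1357); answer 3
Step 2: W1 = 3; m = -28; cross terms: (32*0 - 39*-33)=1287, (39*17 - -9*0)=663, (-9*-28 - -40*17)=932, (-40*4 - -12*-28)=-496, (-12*-33 - 32*4)=268; twice the area = |2654| = 2654; area = 1327; answer 1327
Step 3: W2 = 1327; threaded value p + q = 1328; c = 7; total draws C(13,3) = 286; favorable C(7,2)*C(6,1) = 126; P = 63/143; answer 63/143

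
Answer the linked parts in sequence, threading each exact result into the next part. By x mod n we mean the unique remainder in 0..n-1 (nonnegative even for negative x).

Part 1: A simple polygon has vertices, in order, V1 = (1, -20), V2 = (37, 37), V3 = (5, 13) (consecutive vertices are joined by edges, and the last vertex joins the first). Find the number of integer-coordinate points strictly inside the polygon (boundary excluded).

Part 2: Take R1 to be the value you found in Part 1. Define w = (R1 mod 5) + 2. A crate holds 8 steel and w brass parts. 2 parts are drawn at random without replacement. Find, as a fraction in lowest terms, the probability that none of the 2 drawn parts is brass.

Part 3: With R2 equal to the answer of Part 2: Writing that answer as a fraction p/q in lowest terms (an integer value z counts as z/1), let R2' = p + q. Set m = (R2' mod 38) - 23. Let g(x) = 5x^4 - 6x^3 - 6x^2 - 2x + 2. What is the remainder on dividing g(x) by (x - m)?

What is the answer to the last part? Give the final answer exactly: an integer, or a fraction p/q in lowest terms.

Part 1: cross terms: (1*37 - 37*-20)=777, (37*13 - 5*37)=296, (5*-20 - 1*13)=-113; twice the area = |960| = 960; area = 480; boundary points = 3 + 8 + 1 = 12; strictly interior points = area - boundary/2 + 1 = 475; answer 475
Part 2: R1 = 475; w = 2; total draws C(10,2) = 45; favorable C(8,2) = 28; P = 28/45; answer 28/45
Part 3: R2 = 28/45; threaded value p + q = 73; m = 12; remainder = value at the root: 5*(12)^4 - 6*(12)^3 - 6*(12)^2 - 2*(12)^1 + 2 = (103680) + (-10368) + (-864) + (-24) + (2) = 92426; answer 92426

92426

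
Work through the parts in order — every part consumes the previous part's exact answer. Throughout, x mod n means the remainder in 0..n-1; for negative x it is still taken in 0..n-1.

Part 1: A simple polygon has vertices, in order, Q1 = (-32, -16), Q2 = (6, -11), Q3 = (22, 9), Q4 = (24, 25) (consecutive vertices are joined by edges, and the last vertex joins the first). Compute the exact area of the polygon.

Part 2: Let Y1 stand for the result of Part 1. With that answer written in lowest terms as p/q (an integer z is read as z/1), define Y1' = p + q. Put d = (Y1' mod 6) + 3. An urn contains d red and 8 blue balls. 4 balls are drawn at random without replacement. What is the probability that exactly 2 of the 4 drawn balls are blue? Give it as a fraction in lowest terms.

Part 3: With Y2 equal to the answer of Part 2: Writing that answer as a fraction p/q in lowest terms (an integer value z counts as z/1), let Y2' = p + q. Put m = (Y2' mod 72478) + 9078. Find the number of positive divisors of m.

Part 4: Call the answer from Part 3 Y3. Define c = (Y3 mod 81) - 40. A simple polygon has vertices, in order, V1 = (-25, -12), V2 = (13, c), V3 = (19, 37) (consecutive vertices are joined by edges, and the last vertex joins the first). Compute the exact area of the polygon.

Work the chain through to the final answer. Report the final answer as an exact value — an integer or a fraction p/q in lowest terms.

Part 1: cross terms: (-32*-11 - 6*-16)=448, (6*9 - 22*-11)=296, (22*25 - 24*9)=334, (24*-16 - -32*25)=416; twice the area = |1494| = 1494; area = 747; answer 747
Part 2: Y1 = 747; threaded value p + q = 748; d = 7; total draws C(15,4) = 1365; favorable C(8,2)*C(7,2) = 588; P = 28/65; answer 28/65
Part 3: Y2 = 28/65; threaded value p + q = 93; m = 9171; 9171 = 3^2 * 1019; number of divisors = (2+1) * (1+1) = 6; answer 6
Part 4: Y3 = 6; c = -34; cross terms: (-25*-34 - 13*-12)=1006, (13*37 - 19*-34)=1127, (19*-12 - -25*37)=697; twice the area = |2830| = 2830; area = 1415; answer 1415

1415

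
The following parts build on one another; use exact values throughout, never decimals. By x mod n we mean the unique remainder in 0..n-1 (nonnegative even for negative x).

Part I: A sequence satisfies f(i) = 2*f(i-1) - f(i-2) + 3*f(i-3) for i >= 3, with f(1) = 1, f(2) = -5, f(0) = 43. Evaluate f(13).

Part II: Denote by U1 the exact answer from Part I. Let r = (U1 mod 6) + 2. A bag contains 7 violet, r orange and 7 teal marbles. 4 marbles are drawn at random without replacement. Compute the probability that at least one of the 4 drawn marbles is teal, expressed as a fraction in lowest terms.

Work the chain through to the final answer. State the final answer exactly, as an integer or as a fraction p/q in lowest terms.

Part I: f(3) = 2*(-5) - 1*(1) + 3*(43) = 118; iterating: f(3)=118, f(4)=244, f(5)=355, f(6)=820, f(7)=2017, f(8)=4279, f(9)=9001, f(10)=19774, f(11)=43384, f(12)=93997, f(13)=203932; answer 203932
Part II: U1 = 203932; r = 6; total draws C(20,4) = 4845; complement C(13,4) = 715; favorable 4845 - 715 = 4130; P = 826/969; answer 826/969

826/969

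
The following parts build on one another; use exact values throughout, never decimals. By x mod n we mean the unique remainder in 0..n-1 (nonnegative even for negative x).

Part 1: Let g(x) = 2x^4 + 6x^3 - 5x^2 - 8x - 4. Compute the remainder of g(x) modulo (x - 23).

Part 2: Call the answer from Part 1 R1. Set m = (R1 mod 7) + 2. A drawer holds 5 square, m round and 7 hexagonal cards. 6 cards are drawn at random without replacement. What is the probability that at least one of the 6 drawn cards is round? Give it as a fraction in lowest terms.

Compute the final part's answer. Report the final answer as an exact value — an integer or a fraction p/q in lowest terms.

Part 1: remainder = value at the root: 2*(23)^4 + 6*(23)^3 - 5*(23)^2 - 8*(23)^1 - 4 = (559682) + (73002) + (-2645) + (-184) + (-4) = 629851; answer 629851
Part 2: R1 = 629851; m = 7; total draws C(19,6) = 27132; complement C(12,6) = 924; favorable 27132 - 924 = 26208; P = 312/323; answer 312/323

312/323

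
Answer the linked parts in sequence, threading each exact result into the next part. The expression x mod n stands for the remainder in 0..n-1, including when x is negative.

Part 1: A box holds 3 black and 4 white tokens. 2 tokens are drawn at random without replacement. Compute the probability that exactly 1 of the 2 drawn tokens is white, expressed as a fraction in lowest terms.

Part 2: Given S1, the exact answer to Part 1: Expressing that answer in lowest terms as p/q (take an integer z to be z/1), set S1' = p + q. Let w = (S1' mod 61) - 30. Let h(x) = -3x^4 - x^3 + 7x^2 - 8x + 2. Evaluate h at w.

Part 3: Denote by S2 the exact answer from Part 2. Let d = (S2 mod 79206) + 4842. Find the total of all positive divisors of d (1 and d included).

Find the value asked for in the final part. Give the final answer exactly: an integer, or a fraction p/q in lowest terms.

28106

Part 1: total draws C(7,2) = 21; favorable C(4,1)*C(3,1) = 12; P = 4/7; answer 4/7
Part 2: S1 = 4/7; threaded value p + q = 11; w = -19; -3*(-19)^4 - 1*(-19)^3 + 7*(-19)^2 - 8*(-19)^1 + 2 = (-390963) + (6859) + (2527) + (152) + (2) = -381423; answer -381423
Part 3: S2 = -381423; d = 19449; 19449 = 3^2 * 2161; sigma = (1 + 3 + 9) * (1 + 2161) = 13 * 2162 = 28106; answer 28106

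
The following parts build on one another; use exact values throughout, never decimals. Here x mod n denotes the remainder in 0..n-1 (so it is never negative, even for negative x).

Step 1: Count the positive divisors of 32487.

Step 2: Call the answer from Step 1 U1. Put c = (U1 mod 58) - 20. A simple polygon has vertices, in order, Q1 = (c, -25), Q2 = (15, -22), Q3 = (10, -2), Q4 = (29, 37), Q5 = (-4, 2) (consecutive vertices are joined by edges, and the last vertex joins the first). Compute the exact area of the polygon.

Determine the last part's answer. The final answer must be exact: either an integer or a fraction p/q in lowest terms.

1203/2

Step 1: 32487 = 3 * 7^2 * 13 * 17; number of divisors = (1+1) * (2+1) * (1+1) * (1+1) = 24; answer 24
Step 2: U1 = 24; c = 4; cross terms: (4*-22 - 15*-25)=287, (15*-2 - 10*-22)=190, (10*37 - 29*-2)=428, (29*2 - -4*37)=206, (-4*-25 - 4*2)=92; twice the area = |1203| = 1203; area = 1203/2; answer 1203/2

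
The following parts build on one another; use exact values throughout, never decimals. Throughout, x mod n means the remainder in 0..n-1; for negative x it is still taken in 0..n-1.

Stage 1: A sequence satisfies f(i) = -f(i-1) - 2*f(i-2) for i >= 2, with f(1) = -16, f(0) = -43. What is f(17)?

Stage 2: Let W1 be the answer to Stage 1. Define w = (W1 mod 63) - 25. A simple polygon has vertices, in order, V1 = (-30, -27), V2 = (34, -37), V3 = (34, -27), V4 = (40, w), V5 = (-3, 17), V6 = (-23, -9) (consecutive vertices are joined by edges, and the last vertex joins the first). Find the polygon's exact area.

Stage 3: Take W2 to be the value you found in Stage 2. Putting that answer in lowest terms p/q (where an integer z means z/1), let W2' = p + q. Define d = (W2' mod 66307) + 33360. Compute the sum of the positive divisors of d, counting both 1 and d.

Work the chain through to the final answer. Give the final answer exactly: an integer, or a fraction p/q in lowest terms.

56280

Stage 1: f(2) = -1*(-16) - 2*(-43) = 102; iterating: f(2)=102, f(3)=-70, f(4)=-134, f(5)=274, f(6)=-6, f(7)=-542, f(8)=554, f(9)=530, f(10)=-1638, f(11)=578, f(12)=2698, f(13)=-3854, f(14)=-1542, f(15)=9250, f(16)=-6166, f(17)=-12334; answer -12334
Stage 2: W1 = -12334; w = -11; cross terms: (-30*-37 - 34*-27)=2028, (34*-27 - 34*-37)=340, (34*-11 - 40*-27)=706, (40*17 - -3*-11)=647, (-3*-9 - -23*17)=418, (-23*-27 - -30*-9)=351; twice the area = |4490| = 4490; area = 2245; answer 2245
Stage 3: W2 = 2245; threaded value p + q = 2246; d = 35606; 35606 = 2 * 19 * 937; sigma = (1 + 2) * (1 + 19) * (1 + 937) = 3 * 20 * 938 = 56280; answer 56280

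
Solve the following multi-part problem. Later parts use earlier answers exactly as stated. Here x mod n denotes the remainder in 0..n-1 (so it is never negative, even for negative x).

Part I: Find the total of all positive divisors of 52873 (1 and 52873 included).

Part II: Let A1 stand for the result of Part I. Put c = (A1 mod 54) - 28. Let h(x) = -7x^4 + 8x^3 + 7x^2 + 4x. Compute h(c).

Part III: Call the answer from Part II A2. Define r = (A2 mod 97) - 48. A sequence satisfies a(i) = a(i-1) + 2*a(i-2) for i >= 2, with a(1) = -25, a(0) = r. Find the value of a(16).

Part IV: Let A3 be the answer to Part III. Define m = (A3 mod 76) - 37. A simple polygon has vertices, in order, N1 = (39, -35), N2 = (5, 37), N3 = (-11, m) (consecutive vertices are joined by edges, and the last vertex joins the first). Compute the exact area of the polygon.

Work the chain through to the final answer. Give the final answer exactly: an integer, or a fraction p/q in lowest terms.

899

Part I: 52873 = 37 * 1429; sigma = (1 + 37) * (1 + 1429) = 38 * 1430 = 54340; answer 54340
Part II: A1 = 54340; c = -12; -7*(-12)^4 + 8*(-12)^3 + 7*(-12)^2 + 4*(-12)^1 = (-145152) + (-13824) + (1008) + (-48) = -158016; answer -158016
Part III: A2 = -158016; r = 46; a(2) = 1*(-25) + 2*(46) = 67; iterating: a(2)=67, a(3)=17, a(4)=151, a(5)=185, a(6)=487, a(7)=857, a(8)=1831, a(9)=3545, a(10)=7207, a(11)=14297, a(12)=28711, a(13)=57305, a(14)=114727, a(15)=229337, a(16)=458791; answer 458791
Part IV: A3 = 458791; m = 18; cross terms: (39*37 - 5*-35)=1618, (5*18 - -11*37)=497, (-11*-35 - 39*18)=-317; twice the area = |1798| = 1798; area = 899; answer 899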